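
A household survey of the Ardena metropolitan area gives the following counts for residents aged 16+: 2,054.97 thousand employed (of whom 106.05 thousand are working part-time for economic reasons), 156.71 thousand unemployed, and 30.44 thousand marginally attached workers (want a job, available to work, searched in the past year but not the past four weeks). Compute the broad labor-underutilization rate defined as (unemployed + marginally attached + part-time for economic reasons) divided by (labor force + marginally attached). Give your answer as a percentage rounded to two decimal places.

Labor force = 2,054.97 + 156.71 = 2,211.68 thousand.
Numerator = 156.71 + 30.44 + 106.05 = 293.20 thousand.
Denominator = 2,211.68 + 30.44 = 2,242.12 thousand.
Broad rate = 293.20 / 2,242.12 = 13.08%.

Broad underutilization rate ≈ 13.08%.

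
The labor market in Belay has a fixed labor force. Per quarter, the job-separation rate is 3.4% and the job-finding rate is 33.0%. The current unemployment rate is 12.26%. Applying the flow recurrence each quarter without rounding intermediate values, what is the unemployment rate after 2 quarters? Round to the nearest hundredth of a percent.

Unemployment rate after two quarters ≈ 10.52%.

With a fixed labor force, u_{t+1} = u_t + s·(1−u_t) − f·u_t = u_t·(1−s−f) + s.
Here 1−s−f = 0.636 and s = 0.034.
u_1 = 0.122600 × 0.636 + 0.034 = 0.111974.
u_2 = 0.111974 × 0.636 + 0.034 = 0.105215.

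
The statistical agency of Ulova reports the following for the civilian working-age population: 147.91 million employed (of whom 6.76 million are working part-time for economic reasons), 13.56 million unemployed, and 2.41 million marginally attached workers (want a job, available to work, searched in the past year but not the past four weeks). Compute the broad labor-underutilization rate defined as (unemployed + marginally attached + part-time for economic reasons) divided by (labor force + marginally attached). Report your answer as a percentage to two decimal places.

Broad underutilization rate ≈ 13.87%.

Labor force = 147.91 + 13.56 = 161.47 million.
Numerator = 13.56 + 2.41 + 6.76 = 22.73 million.
Denominator = 161.47 + 2.41 = 163.88 million.
Broad rate = 22.73 / 163.88 = 13.87%.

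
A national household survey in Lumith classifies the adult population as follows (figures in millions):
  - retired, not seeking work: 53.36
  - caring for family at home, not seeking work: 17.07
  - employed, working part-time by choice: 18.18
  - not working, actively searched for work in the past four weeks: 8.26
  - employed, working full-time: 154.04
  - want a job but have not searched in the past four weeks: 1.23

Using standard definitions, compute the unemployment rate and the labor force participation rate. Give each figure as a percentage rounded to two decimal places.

Employed = 18.18 + 154.04 = 172.22 million.
Unemployed = 8.26 million.
Labor force = 172.22 + 8.26 = 180.48 million.
Not in labor force = 53.36 + 17.07 + 1.23 = 71.66 million (those not working and not actively searching are outside the labor force — including those who want a job but have given up searching).
Civilian working-age population = 180.48 + 71.66 = 252.14 million.
Unemployment rate = 8.26 / 180.48 = 4.58%.
Labor force participation rate = 180.48 / 252.14 = 71.58%.

Unemployment rate ≈ 4.58%; labor force participation rate ≈ 71.58%.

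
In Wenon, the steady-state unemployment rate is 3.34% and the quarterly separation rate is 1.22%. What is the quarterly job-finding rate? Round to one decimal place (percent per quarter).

Job-finding rate ≈ 35.3% per quarter.

From u* = s/(s+f): f = s·(1−u)/u.
f = 1.22 × (1 − 0.0334) / 0.0334 = 1.1793 / 0.0334 ≈ 35.3% per quarter.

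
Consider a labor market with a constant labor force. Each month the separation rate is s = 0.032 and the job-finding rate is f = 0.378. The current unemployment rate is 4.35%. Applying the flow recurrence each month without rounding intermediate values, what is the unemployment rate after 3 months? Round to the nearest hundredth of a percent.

Unemployment rate after three months ≈ 7.10%.

With a fixed labor force, u_{t+1} = u_t + s·(1−u_t) − f·u_t = u_t·(1−s−f) + s.
Here 1−s−f = 0.590 and s = 0.032.
u_1 = 0.043500 × 0.590 + 0.032 = 0.057665.
u_2 = 0.057665 × 0.590 + 0.032 = 0.066022.
u_3 = 0.066022 × 0.590 + 0.032 = 0.070953.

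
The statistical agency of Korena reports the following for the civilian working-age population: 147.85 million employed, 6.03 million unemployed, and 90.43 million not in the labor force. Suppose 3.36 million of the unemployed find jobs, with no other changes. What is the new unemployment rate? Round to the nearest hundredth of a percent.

Initially, labor force = 147.85 + 6.03 = 153.88 million, so u = 6.03/153.88 = 3.92%.
After the change, unemployed falls and employed rises by 3.36; labor force unchanged → E = 151.21, U = 2.67, labor force = 153.88 million.
New unemployment rate = 2.67 / 153.88 = 1.74%.

New unemployment rate ≈ 1.74%.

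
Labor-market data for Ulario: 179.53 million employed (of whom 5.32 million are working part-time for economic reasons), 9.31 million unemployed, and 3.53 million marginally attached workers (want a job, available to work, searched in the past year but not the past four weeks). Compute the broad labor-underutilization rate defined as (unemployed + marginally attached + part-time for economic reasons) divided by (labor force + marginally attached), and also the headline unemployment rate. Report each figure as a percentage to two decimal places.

Broad underutilization rate ≈ 9.44%; headline unemployment rate ≈ 4.93%.

Labor force = 179.53 + 9.31 = 188.84 million.
Numerator = 9.31 + 3.53 + 5.32 = 18.16 million.
Denominator = 188.84 + 3.53 = 192.37 million.
Broad rate = 18.16 / 192.37 = 9.44%.
Headline unemployment rate = 9.31 / 188.84 = 4.93%.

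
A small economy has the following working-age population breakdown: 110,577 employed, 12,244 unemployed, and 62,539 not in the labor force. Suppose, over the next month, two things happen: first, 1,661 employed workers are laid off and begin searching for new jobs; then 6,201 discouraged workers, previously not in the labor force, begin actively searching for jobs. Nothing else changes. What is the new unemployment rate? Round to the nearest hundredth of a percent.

New unemployment rate ≈ 15.58%.

Initially, labor force = 110,577 + 12,244 = 122,821, so u = 12,244/122,821 = 9.97%.
After the first change, employed falls and unemployed rises by 1,661; labor force unchanged → E = 108,916, U = 13,905, labor force = 122,821.
After the second change, unemployed and labor force both rise by 6,201 → E = 108,916, U = 20,106, labor force = 129,022.
New unemployment rate = 20,106 / 129,022 = 15.58%.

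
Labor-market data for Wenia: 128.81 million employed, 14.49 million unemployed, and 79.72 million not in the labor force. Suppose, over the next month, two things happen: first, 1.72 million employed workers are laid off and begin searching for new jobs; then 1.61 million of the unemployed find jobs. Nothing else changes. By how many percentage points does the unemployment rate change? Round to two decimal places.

Initially, labor force = 128.81 + 14.49 = 143.30 million, so u = 14.49/143.30 = 10.11%.
After the first change, employed falls and unemployed rises by 1.72; labor force unchanged → E = 127.09, U = 16.21, labor force = 143.30 million.
After the second change, unemployed falls and employed rises by 1.61; labor force unchanged → E = 128.70, U = 14.60, labor force = 143.30 million.
New unemployment rate = 14.60 / 143.30 = 10.19%.
Change = 10.19% − 10.11% = +0.08 percentage points.

The unemployment rate changes by +0.08 percentage points.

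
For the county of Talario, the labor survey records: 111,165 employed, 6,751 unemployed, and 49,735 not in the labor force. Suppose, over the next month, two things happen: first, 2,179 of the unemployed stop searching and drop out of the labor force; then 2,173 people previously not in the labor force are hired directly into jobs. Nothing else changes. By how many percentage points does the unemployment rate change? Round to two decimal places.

The unemployment rate changes by −1.85 percentage points.

Initially, labor force = 111,165 + 6,751 = 117,916, so u = 6,751/117,916 = 5.73%.
After the first change, unemployed and labor force both fall by 2,179 → E = 111,165, U = 4,572, labor force = 115,737.
After the second change, employed and labor force both rise by 2,173; unemployed unchanged → E = 113,338, U = 4,572, labor force = 117,910.
New unemployment rate = 4,572 / 117,910 = 3.88%.
Change = 3.88% − 5.73% = −1.85 percentage points.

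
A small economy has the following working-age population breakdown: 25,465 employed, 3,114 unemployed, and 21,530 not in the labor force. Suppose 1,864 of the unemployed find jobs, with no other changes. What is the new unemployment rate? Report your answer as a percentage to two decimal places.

New unemployment rate ≈ 4.37%.

Initially, labor force = 25,465 + 3,114 = 28,579, so u = 3,114/28,579 = 10.90%.
After the change, unemployed falls and employed rises by 1,864; labor force unchanged → E = 27,329, U = 1,250, labor force = 28,579.
New unemployment rate = 1,250 / 28,579 = 4.37%.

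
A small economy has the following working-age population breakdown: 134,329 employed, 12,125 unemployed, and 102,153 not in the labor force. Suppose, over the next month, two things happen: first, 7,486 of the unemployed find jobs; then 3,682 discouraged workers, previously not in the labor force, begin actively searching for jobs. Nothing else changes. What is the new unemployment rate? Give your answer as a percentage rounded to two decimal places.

New unemployment rate ≈ 5.54%.

Initially, labor force = 134,329 + 12,125 = 146,454, so u = 12,125/146,454 = 8.28%.
After the first change, unemployed falls and employed rises by 7,486; labor force unchanged → E = 141,815, U = 4,639, labor force = 146,454.
After the second change, unemployed and labor force both rise by 3,682 → E = 141,815, U = 8,321, labor force = 150,136.
New unemployment rate = 8,321 / 150,136 = 5.54%.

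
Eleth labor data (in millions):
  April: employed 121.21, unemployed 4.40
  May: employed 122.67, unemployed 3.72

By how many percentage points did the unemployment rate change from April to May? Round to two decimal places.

The unemployment rate changed by −0.56 percentage points.

April: labor force = 121.21 + 4.40 = 125.61; u = 4.40/125.61 = 3.50%.
May: labor force = 122.67 + 3.72 = 126.39; u = 3.72/126.39 = 2.94%.
Change = 2.94% − 3.50% = −0.56 pp.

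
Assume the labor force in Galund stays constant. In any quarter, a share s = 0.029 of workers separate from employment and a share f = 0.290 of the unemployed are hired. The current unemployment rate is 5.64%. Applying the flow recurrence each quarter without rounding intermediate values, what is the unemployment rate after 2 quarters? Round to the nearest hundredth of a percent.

With a fixed labor force, u_{t+1} = u_t + s·(1−u_t) − f·u_t = u_t·(1−s−f) + s.
Here 1−s−f = 0.681 and s = 0.029.
u_1 = 0.056400 × 0.681 + 0.029 = 0.067408.
u_2 = 0.067408 × 0.681 + 0.029 = 0.074905.

Unemployment rate after two quarters ≈ 7.49%.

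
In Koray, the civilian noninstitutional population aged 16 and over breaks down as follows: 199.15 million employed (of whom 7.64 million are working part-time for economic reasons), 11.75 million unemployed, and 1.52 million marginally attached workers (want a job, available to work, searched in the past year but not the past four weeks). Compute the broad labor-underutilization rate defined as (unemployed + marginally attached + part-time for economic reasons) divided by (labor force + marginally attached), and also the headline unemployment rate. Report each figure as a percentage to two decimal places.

Broad underutilization rate ≈ 9.84%; headline unemployment rate ≈ 5.57%.

Labor force = 199.15 + 11.75 = 210.90 million.
Numerator = 11.75 + 1.52 + 7.64 = 20.91 million.
Denominator = 210.90 + 1.52 = 212.42 million.
Broad rate = 20.91 / 212.42 = 9.84%.
Headline unemployment rate = 11.75 / 210.90 = 5.57%.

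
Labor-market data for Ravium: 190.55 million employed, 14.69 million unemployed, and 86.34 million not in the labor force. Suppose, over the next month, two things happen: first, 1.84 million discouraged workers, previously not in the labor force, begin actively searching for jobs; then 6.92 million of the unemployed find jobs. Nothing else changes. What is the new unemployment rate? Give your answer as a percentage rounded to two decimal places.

New unemployment rate ≈ 4.64%.

Initially, labor force = 190.55 + 14.69 = 205.24 million, so u = 14.69/205.24 = 7.16%.
After the first change, unemployed and labor force both rise by 1.84 → E = 190.55, U = 16.53, labor force = 207.08 million.
After the second change, unemployed falls and employed rises by 6.92; labor force unchanged → E = 197.47, U = 9.61, labor force = 207.08 million.
New unemployment rate = 9.61 / 207.08 = 4.64%.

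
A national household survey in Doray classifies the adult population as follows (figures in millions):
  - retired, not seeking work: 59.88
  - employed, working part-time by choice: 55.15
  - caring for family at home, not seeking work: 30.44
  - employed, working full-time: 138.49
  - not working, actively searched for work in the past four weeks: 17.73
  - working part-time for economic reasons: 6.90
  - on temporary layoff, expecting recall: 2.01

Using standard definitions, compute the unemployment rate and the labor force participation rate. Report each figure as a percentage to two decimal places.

Employed = 55.15 + 138.49 + 6.90 = 200.54 million (anyone who worked, including part-time for economic reasons, counts as employed).
Unemployed = 17.73 + 2.01 = 19.74 million (jobless and actively searching, or on temporary layoff).
Labor force = 200.54 + 19.74 = 220.28 million.
Not in labor force = 59.88 + 30.44 = 90.32 million (those not working and not actively searching are outside the labor force).
Civilian working-age population = 220.28 + 90.32 = 310.60 million.
Unemployment rate = 19.74 / 220.28 = 8.96%.
Labor force participation rate = 220.28 / 310.60 = 70.92%.

Unemployment rate ≈ 8.96%; labor force participation rate ≈ 70.92%.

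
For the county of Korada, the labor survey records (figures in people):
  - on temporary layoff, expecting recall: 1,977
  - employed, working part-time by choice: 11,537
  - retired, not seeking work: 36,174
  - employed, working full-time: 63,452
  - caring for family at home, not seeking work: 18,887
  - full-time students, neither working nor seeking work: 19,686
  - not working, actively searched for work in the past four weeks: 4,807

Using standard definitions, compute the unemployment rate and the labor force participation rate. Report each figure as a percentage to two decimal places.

Employed = 11,537 + 63,452 = 74,989.
Unemployed = 1,977 + 4,807 = 6,784 (jobless and actively searching, or on temporary layoff).
Labor force = 74,989 + 6,784 = 81,773.
Not in labor force = 36,174 + 18,887 + 19,686 = 74,747 (those not working and not actively searching are outside the labor force).
Civilian working-age population = 81,773 + 74,747 = 156,520.
Unemployment rate = 6,784 / 81,773 = 8.30%.
Labor force participation rate = 81,773 / 156,520 = 52.24%.

Unemployment rate ≈ 8.30%; labor force participation rate ≈ 52.24%.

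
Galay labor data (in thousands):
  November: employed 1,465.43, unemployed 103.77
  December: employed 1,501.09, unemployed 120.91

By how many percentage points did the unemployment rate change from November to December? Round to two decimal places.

The unemployment rate changed by +0.84 percentage points.

November: labor force = 1,465.43 + 103.77 = 1,569.20; u = 103.77/1,569.20 = 6.61%.
December: labor force = 1,501.09 + 120.91 = 1,622.00; u = 120.91/1,622.00 = 7.45%.
Change = 7.45% − 6.61% = +0.84 pp.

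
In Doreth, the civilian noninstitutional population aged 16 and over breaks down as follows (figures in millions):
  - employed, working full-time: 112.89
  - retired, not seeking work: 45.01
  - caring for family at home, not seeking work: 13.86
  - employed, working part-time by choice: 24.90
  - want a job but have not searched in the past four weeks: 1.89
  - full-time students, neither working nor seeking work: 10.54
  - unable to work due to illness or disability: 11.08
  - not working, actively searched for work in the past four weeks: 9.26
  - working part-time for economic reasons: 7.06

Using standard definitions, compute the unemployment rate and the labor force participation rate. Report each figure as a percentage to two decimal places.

Employed = 112.89 + 24.90 + 7.06 = 144.85 million (anyone who worked, including part-time for economic reasons, counts as employed).
Unemployed = 9.26 million.
Labor force = 144.85 + 9.26 = 154.11 million.
Not in labor force = 45.01 + 13.86 + 1.89 + 10.54 + 11.08 = 82.38 million (those not working and not actively searching are outside the labor force — including those who want a job but have given up searching).
Civilian working-age population = 154.11 + 82.38 = 236.49 million.
Unemployment rate = 9.26 / 154.11 = 6.01%.
Labor force participation rate = 154.11 / 236.49 = 65.17%.

Unemployment rate ≈ 6.01%; labor force participation rate ≈ 65.17%.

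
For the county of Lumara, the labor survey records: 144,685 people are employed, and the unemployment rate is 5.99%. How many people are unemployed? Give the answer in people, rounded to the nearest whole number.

About 9,219 are unemployed.

Let U be the number unemployed. The labor force is E + U, and U/(E+U) = 0.0599.
So U = 0.0599 × 144,685 / (1 − 0.0599) = 8666.63 / 0.9401 ≈ 9,219.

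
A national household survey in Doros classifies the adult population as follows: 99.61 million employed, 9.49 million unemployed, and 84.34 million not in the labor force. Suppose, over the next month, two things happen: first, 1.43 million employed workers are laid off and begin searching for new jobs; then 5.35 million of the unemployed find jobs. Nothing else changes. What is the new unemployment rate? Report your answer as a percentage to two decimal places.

New unemployment rate ≈ 5.11%.

Initially, labor force = 99.61 + 9.49 = 109.10 million, so u = 9.49/109.10 = 8.70%.
After the first change, employed falls and unemployed rises by 1.43; labor force unchanged → E = 98.18, U = 10.92, labor force = 109.10 million.
After the second change, unemployed falls and employed rises by 5.35; labor force unchanged → E = 103.53, U = 5.57, labor force = 109.10 million.
New unemployment rate = 5.57 / 109.10 = 5.11%.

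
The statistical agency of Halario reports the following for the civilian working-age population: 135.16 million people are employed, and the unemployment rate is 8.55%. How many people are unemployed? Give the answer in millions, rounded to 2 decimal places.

About 12.64 million are unemployed.

Let U be the number unemployed. The labor force is E + U, and U/(E+U) = 0.0855.
So U = 0.0855 × 135.16 / (1 − 0.0855) = 11.5562 / 0.9145 ≈ 12.64 million.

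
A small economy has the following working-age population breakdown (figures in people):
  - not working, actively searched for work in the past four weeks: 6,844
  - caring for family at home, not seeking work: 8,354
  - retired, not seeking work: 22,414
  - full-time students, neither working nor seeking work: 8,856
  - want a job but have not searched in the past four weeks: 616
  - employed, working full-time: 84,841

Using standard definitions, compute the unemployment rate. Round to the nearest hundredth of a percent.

Unemployment rate ≈ 7.46%.

Employed = 84,841.
Unemployed = 6,844.
Labor force = 84,841 + 6,844 = 91,685.
Unemployment rate = 6,844 / 91,685 = 7.46%.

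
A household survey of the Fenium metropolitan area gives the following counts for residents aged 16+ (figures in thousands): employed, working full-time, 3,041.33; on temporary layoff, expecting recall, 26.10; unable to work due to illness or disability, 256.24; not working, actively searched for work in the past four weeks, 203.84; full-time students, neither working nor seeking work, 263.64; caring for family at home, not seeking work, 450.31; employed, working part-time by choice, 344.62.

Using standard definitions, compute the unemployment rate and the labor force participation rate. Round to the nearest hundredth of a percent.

Employed = 3,041.33 + 344.62 = 3,385.95 thousand.
Unemployed = 26.10 + 203.84 = 229.94 thousand (jobless and actively searching, or on temporary layoff).
Labor force = 3,385.95 + 229.94 = 3,615.89 thousand.
Not in labor force = 256.24 + 263.64 + 450.31 = 970.19 thousand (those not working and not actively searching are outside the labor force).
Civilian working-age population = 3,615.89 + 970.19 = 4,586.08 thousand.
Unemployment rate = 229.94 / 3,615.89 = 6.36%.
Labor force participation rate = 3,615.89 / 4,586.08 = 78.84%.

Unemployment rate ≈ 6.36%; labor force participation rate ≈ 78.84%.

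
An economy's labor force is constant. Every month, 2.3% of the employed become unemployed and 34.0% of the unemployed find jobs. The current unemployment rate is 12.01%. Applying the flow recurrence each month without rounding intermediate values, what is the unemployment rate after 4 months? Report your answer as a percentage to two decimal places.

With a fixed labor force, u_{t+1} = u_t + s·(1−u_t) − f·u_t = u_t·(1−s−f) + s.
Here 1−s−f = 0.637 and s = 0.023.
u_1 = 0.120100 × 0.637 + 0.023 = 0.099504.
u_2 = 0.099504 × 0.637 + 0.023 = 0.086384.
u_3 = 0.086384 × 0.637 + 0.023 = 0.078027.
u_4 = 0.078027 × 0.637 + 0.023 = 0.072703.

Unemployment rate after four months ≈ 7.27%.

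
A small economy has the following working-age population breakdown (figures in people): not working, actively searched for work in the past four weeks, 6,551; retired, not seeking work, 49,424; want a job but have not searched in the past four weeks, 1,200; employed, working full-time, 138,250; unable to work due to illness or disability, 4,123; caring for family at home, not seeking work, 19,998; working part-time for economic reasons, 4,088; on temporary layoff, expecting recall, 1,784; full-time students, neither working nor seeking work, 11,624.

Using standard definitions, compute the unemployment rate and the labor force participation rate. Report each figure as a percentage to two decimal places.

Employed = 138,250 + 4,088 = 142,338 (anyone who worked, including part-time for economic reasons, counts as employed).
Unemployed = 6,551 + 1,784 = 8,335 (jobless and actively searching, or on temporary layoff).
Labor force = 142,338 + 8,335 = 150,673.
Not in labor force = 49,424 + 1,200 + 4,123 + 19,998 + 11,624 = 86,369 (those not working and not actively searching are outside the labor force — including those who want a job but have given up searching).
Civilian working-age population = 150,673 + 86,369 = 237,042.
Unemployment rate = 8,335 / 150,673 = 5.53%.
Labor force participation rate = 150,673 / 237,042 = 63.56%.

Unemployment rate ≈ 5.53%; labor force participation rate ≈ 63.56%.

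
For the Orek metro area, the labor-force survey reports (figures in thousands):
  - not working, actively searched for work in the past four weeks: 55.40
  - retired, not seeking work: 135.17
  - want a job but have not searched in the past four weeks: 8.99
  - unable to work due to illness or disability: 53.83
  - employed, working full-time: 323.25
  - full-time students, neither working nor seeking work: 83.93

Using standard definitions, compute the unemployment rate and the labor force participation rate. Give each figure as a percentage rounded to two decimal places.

Unemployment rate ≈ 14.63%; labor force participation rate ≈ 57.32%.

Employed = 323.25 thousand.
Unemployed = 55.40 thousand.
Labor force = 323.25 + 55.40 = 378.65 thousand.
Not in labor force = 135.17 + 8.99 + 53.83 + 83.93 = 281.92 thousand (those not working and not actively searching are outside the labor force — including those who want a job but have given up searching).
Civilian working-age population = 378.65 + 281.92 = 660.57 thousand.
Unemployment rate = 55.40 / 378.65 = 14.63%.
Labor force participation rate = 378.65 / 660.57 = 57.32%.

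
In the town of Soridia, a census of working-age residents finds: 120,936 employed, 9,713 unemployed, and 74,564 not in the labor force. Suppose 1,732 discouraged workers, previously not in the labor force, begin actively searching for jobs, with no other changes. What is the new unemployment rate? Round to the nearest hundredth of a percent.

Initially, labor force = 120,936 + 9,713 = 130,649, so u = 9,713/130,649 = 7.43%.
After the change, unemployed and labor force both rise by 1,732 → E = 120,936, U = 11,445, labor force = 132,381.
New unemployment rate = 11,445 / 132,381 = 8.65%.

New unemployment rate ≈ 8.65%.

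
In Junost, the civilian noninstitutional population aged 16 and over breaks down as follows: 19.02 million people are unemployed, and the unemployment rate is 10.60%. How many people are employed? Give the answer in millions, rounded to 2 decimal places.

About 160.41 million are employed.

Labor force = U / u = 19.02 / 0.1060 ≈ 179.43 million.
Employed = labor force − unemployed = 179.43 − 19.02 = 160.41 million.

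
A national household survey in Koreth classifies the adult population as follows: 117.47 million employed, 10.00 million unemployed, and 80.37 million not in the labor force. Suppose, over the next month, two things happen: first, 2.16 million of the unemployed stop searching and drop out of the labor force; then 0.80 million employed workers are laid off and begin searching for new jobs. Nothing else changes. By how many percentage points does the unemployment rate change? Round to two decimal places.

The unemployment rate changes by −0.95 percentage points.

Initially, labor force = 117.47 + 10.00 = 127.47 million, so u = 10.00/127.47 = 7.84%.
After the first change, unemployed and labor force both fall by 2.16 → E = 117.47, U = 7.84, labor force = 125.31 million.
After the second change, employed falls and unemployed rises by 0.80; labor force unchanged → E = 116.67, U = 8.64, labor force = 125.31 million.
New unemployment rate = 8.64 / 125.31 = 6.89%.
Change = 6.89% − 7.84% = −0.95 percentage points.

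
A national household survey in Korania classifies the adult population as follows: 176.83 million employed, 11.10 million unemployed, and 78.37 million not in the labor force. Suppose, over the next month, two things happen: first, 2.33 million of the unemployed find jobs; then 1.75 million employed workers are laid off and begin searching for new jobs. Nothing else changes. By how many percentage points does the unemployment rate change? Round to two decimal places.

The unemployment rate changes by −0.31 percentage points.

Initially, labor force = 176.83 + 11.10 = 187.93 million, so u = 11.10/187.93 = 5.91%.
After the first change, unemployed falls and employed rises by 2.33; labor force unchanged → E = 179.16, U = 8.77, labor force = 187.93 million.
After the second change, employed falls and unemployed rises by 1.75; labor force unchanged → E = 177.41, U = 10.52, labor force = 187.93 million.
New unemployment rate = 10.52 / 187.93 = 5.60%.
Change = 5.60% − 5.91% = −0.31 percentage points.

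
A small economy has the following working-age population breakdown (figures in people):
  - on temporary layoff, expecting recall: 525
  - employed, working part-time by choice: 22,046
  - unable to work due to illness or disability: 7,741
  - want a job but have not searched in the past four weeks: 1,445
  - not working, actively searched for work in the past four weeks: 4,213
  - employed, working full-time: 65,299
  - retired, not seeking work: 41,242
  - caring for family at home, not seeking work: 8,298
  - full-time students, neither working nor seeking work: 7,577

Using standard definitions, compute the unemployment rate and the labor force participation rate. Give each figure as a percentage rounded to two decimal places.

Unemployment rate ≈ 5.15%; labor force participation rate ≈ 58.14%.

Employed = 22,046 + 65,299 = 87,345.
Unemployed = 525 + 4,213 = 4,738 (jobless and actively searching, or on temporary layoff).
Labor force = 87,345 + 4,738 = 92,083.
Not in labor force = 7,741 + 1,445 + 41,242 + 8,298 + 7,577 = 66,303 (those not working and not actively searching are outside the labor force — including those who want a job but have given up searching).
Civilian working-age population = 92,083 + 66,303 = 158,386.
Unemployment rate = 4,738 / 92,083 = 5.15%.
Labor force participation rate = 92,083 / 158,386 = 58.14%.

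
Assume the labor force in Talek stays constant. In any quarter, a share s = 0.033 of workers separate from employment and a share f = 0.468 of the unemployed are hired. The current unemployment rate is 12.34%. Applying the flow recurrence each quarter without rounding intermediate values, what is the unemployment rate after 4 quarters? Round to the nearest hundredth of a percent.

Unemployment rate after four quarters ≈ 6.94%.

With a fixed labor force, u_{t+1} = u_t + s·(1−u_t) − f·u_t = u_t·(1−s−f) + s.
Here 1−s−f = 0.499 and s = 0.033.
u_1 = 0.123400 × 0.499 + 0.033 = 0.094577.
u_2 = 0.094577 × 0.499 + 0.033 = 0.080194.
u_3 = 0.080194 × 0.499 + 0.033 = 0.073017.
u_4 = 0.073017 × 0.499 + 0.033 = 0.069435.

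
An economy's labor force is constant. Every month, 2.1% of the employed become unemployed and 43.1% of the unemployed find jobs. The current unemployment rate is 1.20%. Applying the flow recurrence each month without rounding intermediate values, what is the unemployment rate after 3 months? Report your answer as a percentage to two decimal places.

Unemployment rate after three months ≈ 4.08%.

With a fixed labor force, u_{t+1} = u_t + s·(1−u_t) − f·u_t = u_t·(1−s−f) + s.
Here 1−s−f = 0.548 and s = 0.021.
u_1 = 0.012000 × 0.548 + 0.021 = 0.027576.
u_2 = 0.027576 × 0.548 + 0.021 = 0.036112.
u_3 = 0.036112 × 0.548 + 0.021 = 0.040789.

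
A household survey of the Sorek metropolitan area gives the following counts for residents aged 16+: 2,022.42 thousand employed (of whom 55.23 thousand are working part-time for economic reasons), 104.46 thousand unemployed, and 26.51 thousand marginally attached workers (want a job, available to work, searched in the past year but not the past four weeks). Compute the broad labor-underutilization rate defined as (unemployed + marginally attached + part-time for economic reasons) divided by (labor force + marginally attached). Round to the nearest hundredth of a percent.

Broad underutilization rate ≈ 8.65%.

Labor force = 2,022.42 + 104.46 = 2,126.88 thousand.
Numerator = 104.46 + 26.51 + 55.23 = 186.20 thousand.
Denominator = 2,126.88 + 26.51 = 2,153.39 thousand.
Broad rate = 186.20 / 2,153.39 = 8.65%.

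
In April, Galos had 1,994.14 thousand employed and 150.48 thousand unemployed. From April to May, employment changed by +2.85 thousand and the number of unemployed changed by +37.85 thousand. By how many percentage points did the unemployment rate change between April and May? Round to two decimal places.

April: labor force = 1,994.14 + 150.48 = 2,144.62; u = 150.48/2,144.62 = 7.02%.
May: labor force = 1,996.99 + 188.33 = 2,185.32; u = 188.33/2,185.32 = 8.62%.
Change = 8.62% − 7.02% = +1.60 pp.

The unemployment rate changed by +1.60 percentage points.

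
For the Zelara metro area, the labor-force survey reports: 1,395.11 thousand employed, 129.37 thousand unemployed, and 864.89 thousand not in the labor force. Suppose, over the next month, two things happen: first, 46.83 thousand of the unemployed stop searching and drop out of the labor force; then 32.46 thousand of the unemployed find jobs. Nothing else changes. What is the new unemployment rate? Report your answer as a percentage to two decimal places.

New unemployment rate ≈ 3.39%.

Initially, labor force = 1,395.11 + 129.37 = 1,524.48 thousand, so u = 129.37/1,524.48 = 8.49%.
After the first change, unemployed and labor force both fall by 46.83 → E = 1,395.11, U = 82.54, labor force = 1,477.65 thousand.
After the second change, unemployed falls and employed rises by 32.46; labor force unchanged → E = 1,427.57, U = 50.08, labor force = 1,477.65 thousand.
New unemployment rate = 50.08 / 1,477.65 = 3.39%.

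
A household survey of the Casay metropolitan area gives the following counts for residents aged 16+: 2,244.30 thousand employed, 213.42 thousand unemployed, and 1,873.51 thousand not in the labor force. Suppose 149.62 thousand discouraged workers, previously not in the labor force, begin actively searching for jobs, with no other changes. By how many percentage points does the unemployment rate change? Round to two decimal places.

The unemployment rate changes by +5.24 percentage points.

Initially, labor force = 2,244.30 + 213.42 = 2,457.72 thousand, so u = 213.42/2,457.72 = 8.68%.
After the change, unemployed and labor force both rise by 149.62 → E = 2,244.30, U = 363.04, labor force = 2,607.34 thousand.
New unemployment rate = 363.04 / 2,607.34 = 13.92%.
Change = 13.92% − 8.68% = +5.24 percentage points.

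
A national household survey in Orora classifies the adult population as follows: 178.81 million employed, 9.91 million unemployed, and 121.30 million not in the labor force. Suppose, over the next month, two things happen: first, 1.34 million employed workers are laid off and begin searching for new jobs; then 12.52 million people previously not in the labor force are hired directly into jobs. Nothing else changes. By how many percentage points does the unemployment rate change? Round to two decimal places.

The unemployment rate changes by +0.34 percentage points.

Initially, labor force = 178.81 + 9.91 = 188.72 million, so u = 9.91/188.72 = 5.25%.
After the first change, employed falls and unemployed rises by 1.34; labor force unchanged → E = 177.47, U = 11.25, labor force = 188.72 million.
After the second change, employed and labor force both rise by 12.52; unemployed unchanged → E = 189.99, U = 11.25, labor force = 201.24 million.
New unemployment rate = 11.25 / 201.24 = 5.59%.
Change = 5.59% − 5.25% = +0.34 percentage points.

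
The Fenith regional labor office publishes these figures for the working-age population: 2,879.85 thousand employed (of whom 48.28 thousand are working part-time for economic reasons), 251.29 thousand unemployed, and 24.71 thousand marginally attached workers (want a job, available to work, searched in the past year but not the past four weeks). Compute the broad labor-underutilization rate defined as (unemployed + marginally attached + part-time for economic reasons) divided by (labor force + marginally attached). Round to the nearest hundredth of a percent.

Labor force = 2,879.85 + 251.29 = 3,131.14 thousand.
Numerator = 251.29 + 24.71 + 48.28 = 324.28 thousand.
Denominator = 3,131.14 + 24.71 = 3,155.85 thousand.
Broad rate = 324.28 / 3,155.85 = 10.28%.

Broad underutilization rate ≈ 10.28%.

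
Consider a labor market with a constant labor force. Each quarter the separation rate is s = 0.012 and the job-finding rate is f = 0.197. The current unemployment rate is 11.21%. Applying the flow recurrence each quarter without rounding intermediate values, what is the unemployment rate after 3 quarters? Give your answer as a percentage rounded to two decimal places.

With a fixed labor force, u_{t+1} = u_t + s·(1−u_t) − f·u_t = u_t·(1−s−f) + s.
Here 1−s−f = 0.791 and s = 0.012.
u_1 = 0.112100 × 0.791 + 0.012 = 0.100671.
u_2 = 0.100671 × 0.791 + 0.012 = 0.091631.
u_3 = 0.091631 × 0.791 + 0.012 = 0.084480.

Unemployment rate after three quarters ≈ 8.45%.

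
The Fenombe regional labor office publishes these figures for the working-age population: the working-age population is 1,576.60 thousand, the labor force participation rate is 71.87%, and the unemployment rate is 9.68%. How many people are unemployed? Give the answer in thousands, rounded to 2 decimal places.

Labor force = 0.7187 × 1,576.60 = 1,133.10 thousand.
Unemployed = 0.0968 × 1,133.10 ≈ 109.68 thousand.

About 109.68 thousand are unemployed.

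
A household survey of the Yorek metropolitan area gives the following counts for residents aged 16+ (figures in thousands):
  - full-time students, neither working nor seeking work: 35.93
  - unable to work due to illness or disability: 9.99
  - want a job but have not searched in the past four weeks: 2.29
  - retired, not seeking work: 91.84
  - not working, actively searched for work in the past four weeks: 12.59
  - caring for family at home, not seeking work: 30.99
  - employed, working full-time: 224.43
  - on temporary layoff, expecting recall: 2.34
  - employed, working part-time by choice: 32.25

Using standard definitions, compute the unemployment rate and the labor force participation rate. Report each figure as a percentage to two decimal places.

Unemployment rate ≈ 5.50%; labor force participation rate ≈ 61.36%.

Employed = 224.43 + 32.25 = 256.68 thousand.
Unemployed = 12.59 + 2.34 = 14.93 thousand (jobless and actively searching, or on temporary layoff).
Labor force = 256.68 + 14.93 = 271.61 thousand.
Not in labor force = 35.93 + 9.99 + 2.29 + 91.84 + 30.99 = 171.04 thousand (those not working and not actively searching are outside the labor force — including those who want a job but have given up searching).
Civilian working-age population = 271.61 + 171.04 = 442.65 thousand.
Unemployment rate = 14.93 / 271.61 = 5.50%.
Labor force participation rate = 271.61 / 442.65 = 61.36%.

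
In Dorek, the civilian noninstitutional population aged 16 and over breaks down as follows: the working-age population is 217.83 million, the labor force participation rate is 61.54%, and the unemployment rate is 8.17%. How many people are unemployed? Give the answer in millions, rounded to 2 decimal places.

Labor force = 0.6154 × 217.83 = 134.05 million.
Unemployed = 0.0817 × 134.05 ≈ 10.95 million.

About 10.95 million are unemployed.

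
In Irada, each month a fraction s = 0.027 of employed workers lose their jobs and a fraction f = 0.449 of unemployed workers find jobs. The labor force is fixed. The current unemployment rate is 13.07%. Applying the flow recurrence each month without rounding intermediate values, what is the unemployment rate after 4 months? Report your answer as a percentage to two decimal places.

Unemployment rate after four months ≈ 6.23%.

With a fixed labor force, u_{t+1} = u_t + s·(1−u_t) − f·u_t = u_t·(1−s−f) + s.
Here 1−s−f = 0.524 and s = 0.027.
u_1 = 0.130700 × 0.524 + 0.027 = 0.095487.
u_2 = 0.095487 × 0.524 + 0.027 = 0.077035.
u_3 = 0.077035 × 0.524 + 0.027 = 0.067366.
u_4 = 0.067366 × 0.524 + 0.027 = 0.062300.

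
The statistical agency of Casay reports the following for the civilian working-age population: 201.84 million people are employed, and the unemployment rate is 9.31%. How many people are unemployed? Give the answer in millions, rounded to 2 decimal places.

Let U be the number unemployed. The labor force is E + U, and U/(E+U) = 0.0931.
So U = 0.0931 × 201.84 / (1 − 0.0931) = 18.7913 / 0.9069 ≈ 20.72 million.

About 20.72 million are unemployed.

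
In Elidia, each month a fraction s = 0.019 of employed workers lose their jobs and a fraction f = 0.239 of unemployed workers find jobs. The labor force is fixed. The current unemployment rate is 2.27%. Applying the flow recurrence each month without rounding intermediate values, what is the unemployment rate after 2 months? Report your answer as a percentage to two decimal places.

Unemployment rate after two months ≈ 4.56%.

With a fixed labor force, u_{t+1} = u_t + s·(1−u_t) − f·u_t = u_t·(1−s−f) + s.
Here 1−s−f = 0.742 and s = 0.019.
u_1 = 0.022700 × 0.742 + 0.019 = 0.035843.
u_2 = 0.035843 × 0.742 + 0.019 = 0.045596.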